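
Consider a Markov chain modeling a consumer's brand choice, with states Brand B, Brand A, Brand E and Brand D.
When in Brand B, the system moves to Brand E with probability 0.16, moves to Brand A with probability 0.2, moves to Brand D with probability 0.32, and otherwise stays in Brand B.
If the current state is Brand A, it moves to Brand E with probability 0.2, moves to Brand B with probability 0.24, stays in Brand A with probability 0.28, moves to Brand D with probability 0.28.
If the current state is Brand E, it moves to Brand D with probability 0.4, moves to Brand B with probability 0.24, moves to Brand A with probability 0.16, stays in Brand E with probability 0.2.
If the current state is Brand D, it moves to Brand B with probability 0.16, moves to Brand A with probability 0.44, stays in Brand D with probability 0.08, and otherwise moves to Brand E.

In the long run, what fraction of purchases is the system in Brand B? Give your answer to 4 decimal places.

Let the stationary distribution be π with π = πP and π_1 + π_2 + π_3 + π_4 = 1.
π_1 = 0.32·π_1 + 0.24·π_2 + 0.24·π_3 + 0.16·π_4
π_2 = 0.2·π_1 + 0.28·π_2 + 0.16·π_3 + 0.44·π_4
π_3 = 0.16·π_1 + 0.2·π_2 + 0.2·π_3 + 0.32·π_4
Solving with the normalization constraint gives π = (0.2380, 0.2765, 0.2221, 0.2635).
So the stationary probability of Brand B is 0.2380.

0.2380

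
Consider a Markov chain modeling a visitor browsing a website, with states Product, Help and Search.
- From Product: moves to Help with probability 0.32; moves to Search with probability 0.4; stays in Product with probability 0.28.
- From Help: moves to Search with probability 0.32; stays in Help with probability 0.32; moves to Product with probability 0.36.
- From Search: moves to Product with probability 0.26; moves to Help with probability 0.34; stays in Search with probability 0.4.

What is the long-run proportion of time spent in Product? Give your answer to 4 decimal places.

0.2987

Let the stationary distribution be π with π = πP and π_1 + π_2 + π_3 = 1.
π_1 = 0.28·π_1 + 0.36·π_2 + 0.26·π_3
π_2 = 0.32·π_1 + 0.32·π_2 + 0.34·π_3
Solving with the normalization constraint gives π = (0.2987, 0.3275, 0.3738).
So the stationary probability of Product is 0.2987.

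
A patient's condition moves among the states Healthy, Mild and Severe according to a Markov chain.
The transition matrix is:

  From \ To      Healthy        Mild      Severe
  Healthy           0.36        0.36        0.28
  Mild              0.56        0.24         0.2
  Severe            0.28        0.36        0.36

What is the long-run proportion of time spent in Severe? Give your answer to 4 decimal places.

0.2764

Let the stationary distribution be π with π = πP and π_1 + π_2 + π_3 = 1.
π_1 = 0.36·π_1 + 0.56·π_2 + 0.28·π_3
π_2 = 0.36·π_1 + 0.24·π_2 + 0.36·π_3
Solving with the normalization constraint gives π = (0.4022, 0.3214, 0.2764).
So the stationary probability of Severe is 0.2764.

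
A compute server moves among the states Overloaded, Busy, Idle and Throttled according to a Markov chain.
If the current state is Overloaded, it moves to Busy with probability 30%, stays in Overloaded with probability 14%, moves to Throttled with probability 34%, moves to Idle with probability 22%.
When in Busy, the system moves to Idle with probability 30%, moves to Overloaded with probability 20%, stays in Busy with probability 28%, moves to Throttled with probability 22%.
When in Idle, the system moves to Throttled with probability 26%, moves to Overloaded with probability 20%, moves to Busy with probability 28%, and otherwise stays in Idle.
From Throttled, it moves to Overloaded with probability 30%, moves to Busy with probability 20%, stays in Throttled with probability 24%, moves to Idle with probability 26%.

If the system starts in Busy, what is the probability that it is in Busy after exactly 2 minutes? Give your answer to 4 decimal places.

Propagate the distribution vector 2 minutes from Busy.
After 0 minutes: (0.0000, 1.0000, 0.0000, 0.0000)
After 1 minute: (0.2000, 0.2800, 0.3000, 0.2200)
After 2 minutes: (0.2100, 0.2664, 0.2632, 0.2604)
P(in Busy after 2 minutes) = 0.2664

0.2664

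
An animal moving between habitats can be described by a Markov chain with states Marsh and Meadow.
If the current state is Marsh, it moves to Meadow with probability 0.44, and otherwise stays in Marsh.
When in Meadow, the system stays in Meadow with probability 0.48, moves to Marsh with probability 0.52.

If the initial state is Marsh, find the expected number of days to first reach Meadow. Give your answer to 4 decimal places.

2.2727

Let t(s) be the expected number of days to first reach Meadow from state s, with t(Meadow) = 0. Conditioning on the first day:
t(Marsh) = 1 + 0.56·t(Marsh)
Solving: t(Marsh) = 2.2727.
Expected days from Marsh to Meadow: 2.2727.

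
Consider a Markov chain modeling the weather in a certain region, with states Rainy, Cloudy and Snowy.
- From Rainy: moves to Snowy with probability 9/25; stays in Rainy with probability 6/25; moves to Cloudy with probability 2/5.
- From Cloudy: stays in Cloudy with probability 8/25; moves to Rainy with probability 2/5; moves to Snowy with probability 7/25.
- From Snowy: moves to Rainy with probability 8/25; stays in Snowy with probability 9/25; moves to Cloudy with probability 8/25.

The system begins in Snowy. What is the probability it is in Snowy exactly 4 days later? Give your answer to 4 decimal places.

0.3324

Propagate the distribution vector 4 days from Snowy.
After 0 days: (0.0000, 0.0000, 1.0000)
After 1 day: (0.3200, 0.3200, 0.3600)
After 2 days: (0.3200, 0.3456, 0.3344)
After 3 days: (0.3220, 0.3456, 0.3324)
After 4 days: (0.3219, 0.3458, 0.3324)
P(in Snowy after 4 days) = 0.3324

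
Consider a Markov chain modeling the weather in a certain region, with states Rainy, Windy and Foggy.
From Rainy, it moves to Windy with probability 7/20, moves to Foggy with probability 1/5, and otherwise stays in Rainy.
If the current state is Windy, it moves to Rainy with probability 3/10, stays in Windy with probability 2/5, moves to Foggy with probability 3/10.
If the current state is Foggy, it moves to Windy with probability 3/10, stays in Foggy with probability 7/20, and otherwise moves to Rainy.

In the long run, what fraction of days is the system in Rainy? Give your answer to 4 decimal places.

0.3692

Let the stationary distribution be π with π = πP and π_1 + π_2 + π_3 = 1.
π_1 = 0.45·π_1 + 0.3·π_2 + 0.35·π_3
π_2 = 0.35·π_1 + 0.4·π_2 + 0.3·π_3
Solving with the normalization constraint gives π = (0.3692, 0.3538, 0.2769).
So the stationary probability of Rainy is 0.3692.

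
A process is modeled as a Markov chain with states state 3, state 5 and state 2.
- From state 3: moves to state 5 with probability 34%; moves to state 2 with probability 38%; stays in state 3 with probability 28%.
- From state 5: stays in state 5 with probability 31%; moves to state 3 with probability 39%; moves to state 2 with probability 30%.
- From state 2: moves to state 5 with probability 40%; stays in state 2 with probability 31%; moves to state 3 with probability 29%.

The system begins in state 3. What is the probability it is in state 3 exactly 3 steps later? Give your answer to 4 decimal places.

Propagate the distribution vector 3 steps from state 3.
After 0 steps: (1.0000, 0.0000, 0.0000)
After 1 step: (0.2800, 0.3400, 0.3800)
After 2 steps: (0.3212, 0.3526, 0.3262)
After 3 steps: (0.3220, 0.3490, 0.3290)
P(in state 3 after 3 steps) = 0.3220

0.3220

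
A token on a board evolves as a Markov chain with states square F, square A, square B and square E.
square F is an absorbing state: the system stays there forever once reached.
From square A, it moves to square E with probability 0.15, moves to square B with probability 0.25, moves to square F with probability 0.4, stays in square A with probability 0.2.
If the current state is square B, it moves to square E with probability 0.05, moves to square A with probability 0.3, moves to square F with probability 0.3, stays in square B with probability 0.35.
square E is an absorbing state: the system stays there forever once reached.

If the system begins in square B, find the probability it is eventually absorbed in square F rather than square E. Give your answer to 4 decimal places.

Let h(s) be the probability of absorption at square F starting from transient state s. Then h(square F) = 1 and h(square E) = 0. By first-step analysis:
h(square A) = 0.4·1 + 0.2·h(square A) + 0.25·h(square B) + 0.15·0
h(square B) = 0.3·1 + 0.3·h(square A) + 0.35·h(square B) + 0.05·0
Solving: h(square A) = 0.7528, h(square B) = 0.8090.
Starting from square B, the probability is 0.8090.

0.8090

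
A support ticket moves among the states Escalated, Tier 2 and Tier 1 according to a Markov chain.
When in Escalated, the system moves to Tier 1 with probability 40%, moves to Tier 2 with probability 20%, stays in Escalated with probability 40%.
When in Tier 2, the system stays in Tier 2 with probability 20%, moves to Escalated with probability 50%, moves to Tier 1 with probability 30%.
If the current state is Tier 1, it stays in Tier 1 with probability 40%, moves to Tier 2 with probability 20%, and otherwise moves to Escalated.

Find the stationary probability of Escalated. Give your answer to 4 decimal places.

Let the stationary distribution be π with π = πP and π_1 + π_2 + π_3 = 1.
π_1 = 0.4·π_1 + 0.5·π_2 + 0.4·π_3
π_2 = 0.2·π_1 + 0.2·π_2 + 0.2·π_3
Solving with the normalization constraint gives π = (0.4200, 0.2000, 0.3800).
So the stationary probability of Escalated is 0.4200.

0.4200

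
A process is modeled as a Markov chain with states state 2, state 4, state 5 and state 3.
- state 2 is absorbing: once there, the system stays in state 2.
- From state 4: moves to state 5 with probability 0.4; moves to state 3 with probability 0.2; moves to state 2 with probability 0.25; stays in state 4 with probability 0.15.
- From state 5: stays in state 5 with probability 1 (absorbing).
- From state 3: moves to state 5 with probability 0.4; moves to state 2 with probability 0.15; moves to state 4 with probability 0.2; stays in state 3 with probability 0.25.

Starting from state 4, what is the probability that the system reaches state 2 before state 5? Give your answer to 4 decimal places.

Let h(s) be the probability of absorption at state 2 starting from transient state s. Then h(state 2) = 1 and h(state 5) = 0. By first-step analysis:
h(state 4) = 0.25·1 + 0.15·h(state 4) + 0.4·0 + 0.2·h(state 3)
h(state 3) = 0.15·1 + 0.2·h(state 4) + 0.4·0 + 0.25·h(state 3)
Solving: h(state 4) = 0.3640, h(state 3) = 0.2971.
Starting from state 4, the probability is 0.3640.

0.3640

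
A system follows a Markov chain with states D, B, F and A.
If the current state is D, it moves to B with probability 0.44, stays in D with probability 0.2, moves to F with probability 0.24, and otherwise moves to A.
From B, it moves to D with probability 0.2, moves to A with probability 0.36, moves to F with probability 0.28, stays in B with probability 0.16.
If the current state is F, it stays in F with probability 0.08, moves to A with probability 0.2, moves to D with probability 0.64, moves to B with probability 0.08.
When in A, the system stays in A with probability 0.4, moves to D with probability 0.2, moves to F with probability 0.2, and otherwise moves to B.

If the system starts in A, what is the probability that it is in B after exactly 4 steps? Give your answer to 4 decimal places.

Propagate the distribution vector 4 steps from A.
After 0 steps: (0.0000, 0.0000, 0.0000, 1.0000)
After 1 step: (0.2000, 0.2000, 0.2000, 0.4000)
After 2 steps: (0.2880, 0.2160, 0.2000, 0.2960)
After 3 steps: (0.2880, 0.2365, 0.2048, 0.2707)
After 4 steps: (0.2901, 0.2351, 0.2059, 0.2689)
P(in B after 4 steps) = 0.2351

0.2351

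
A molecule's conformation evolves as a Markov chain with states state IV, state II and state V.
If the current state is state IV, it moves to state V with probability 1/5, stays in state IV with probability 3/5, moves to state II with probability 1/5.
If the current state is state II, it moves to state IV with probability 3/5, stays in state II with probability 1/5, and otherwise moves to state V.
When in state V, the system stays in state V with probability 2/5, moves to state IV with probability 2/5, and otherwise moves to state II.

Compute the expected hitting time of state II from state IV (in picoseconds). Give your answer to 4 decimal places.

5.0000

Let t(s) be the expected number of picoseconds to first reach state II from state s, with t(state II) = 0. Conditioning on the first picosecond:
t(state IV) = 1 + 0.6·t(state IV) + 0.2·t(state V)
t(state V) = 1 + 0.4·t(state IV) + 0.4·t(state V)
Solving: t(state IV) = 5.0000, t(state V) = 5.0000.
Expected picoseconds from state IV to state II: 5.0000.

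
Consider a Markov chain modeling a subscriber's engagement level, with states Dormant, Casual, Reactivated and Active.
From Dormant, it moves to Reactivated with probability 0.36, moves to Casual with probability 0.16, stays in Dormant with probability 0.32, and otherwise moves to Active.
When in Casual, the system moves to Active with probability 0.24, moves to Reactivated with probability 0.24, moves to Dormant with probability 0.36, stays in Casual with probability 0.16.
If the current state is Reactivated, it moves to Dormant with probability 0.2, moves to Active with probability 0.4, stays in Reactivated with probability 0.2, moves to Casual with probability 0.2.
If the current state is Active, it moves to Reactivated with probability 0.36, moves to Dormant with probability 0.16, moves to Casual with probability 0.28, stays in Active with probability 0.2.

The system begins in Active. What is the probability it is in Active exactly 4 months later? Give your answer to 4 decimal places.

Propagate the distribution vector 4 months from Active.
After 0 months: (0.0000, 0.0000, 0.0000, 1.0000)
After 1 month: (0.1600, 0.2800, 0.3600, 0.2000)
After 2 months: (0.2560, 0.1984, 0.2688, 0.2768)
After 3 months: (0.2514, 0.2040, 0.2932, 0.2515)
After 4 months: (0.2527, 0.2019, 0.2886, 0.2567)
P(in Active after 4 months) = 0.2567

0.2567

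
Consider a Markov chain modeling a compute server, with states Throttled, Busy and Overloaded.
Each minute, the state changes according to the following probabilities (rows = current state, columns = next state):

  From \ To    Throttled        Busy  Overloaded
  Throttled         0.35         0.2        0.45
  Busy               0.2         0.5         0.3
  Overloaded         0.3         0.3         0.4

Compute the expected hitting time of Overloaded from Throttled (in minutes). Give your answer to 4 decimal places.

2.4561

Let t(s) be the expected number of minutes to first reach Overloaded from state s, with t(Overloaded) = 0. Conditioning on the first minute:
t(Throttled) = 1 + 0.35·t(Throttled) + 0.2·t(Busy)
t(Busy) = 1 + 0.2·t(Throttled) + 0.5·t(Busy)
Solving: t(Throttled) = 2.4561, t(Busy) = 2.9825.
Expected minutes from Throttled to Overloaded: 2.4561.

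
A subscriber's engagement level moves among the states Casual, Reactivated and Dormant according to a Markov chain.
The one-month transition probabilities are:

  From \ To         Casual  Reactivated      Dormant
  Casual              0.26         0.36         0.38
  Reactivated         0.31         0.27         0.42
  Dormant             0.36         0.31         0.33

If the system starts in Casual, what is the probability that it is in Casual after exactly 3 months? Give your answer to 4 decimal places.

Propagate the distribution vector 3 months from Casual.
After 0 months: (1.0000, 0.0000, 0.0000)
After 1 month: (0.2600, 0.3600, 0.3800)
After 2 months: (0.3160, 0.3086, 0.3754)
After 3 months: (0.3130, 0.3135, 0.3736)
P(in Casual after 3 months) = 0.3130

0.3130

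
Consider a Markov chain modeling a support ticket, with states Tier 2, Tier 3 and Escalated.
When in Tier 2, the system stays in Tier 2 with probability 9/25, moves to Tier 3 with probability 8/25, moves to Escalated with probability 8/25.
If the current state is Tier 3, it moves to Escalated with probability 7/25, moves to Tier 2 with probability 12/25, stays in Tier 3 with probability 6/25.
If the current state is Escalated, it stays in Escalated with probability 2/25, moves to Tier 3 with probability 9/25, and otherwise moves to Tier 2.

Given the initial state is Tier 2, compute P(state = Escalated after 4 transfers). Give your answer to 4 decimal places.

Propagate the distribution vector 4 transfers from Tier 2.
After 0 transfers: (1.0000, 0.0000, 0.0000)
After 1 transfer: (0.3600, 0.3200, 0.3200)
After 2 transfers: (0.4624, 0.3072, 0.2304)
After 3 transfers: (0.4429, 0.3046, 0.2524)
After 4 transfers: (0.4470, 0.3057, 0.2472)
P(in Escalated after 4 transfers) = 0.2472

0.2472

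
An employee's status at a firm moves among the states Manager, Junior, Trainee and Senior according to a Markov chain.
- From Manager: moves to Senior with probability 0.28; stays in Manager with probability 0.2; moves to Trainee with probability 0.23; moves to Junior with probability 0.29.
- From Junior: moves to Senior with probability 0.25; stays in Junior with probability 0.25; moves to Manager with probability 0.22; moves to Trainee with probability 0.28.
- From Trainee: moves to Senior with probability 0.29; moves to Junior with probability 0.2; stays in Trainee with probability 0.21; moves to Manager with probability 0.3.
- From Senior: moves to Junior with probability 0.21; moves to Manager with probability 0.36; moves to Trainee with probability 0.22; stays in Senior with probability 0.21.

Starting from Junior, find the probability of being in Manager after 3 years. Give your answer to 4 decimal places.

Propagate the distribution vector 3 years from Junior.
After 0 years: (0.0000, 1.0000, 0.0000, 0.0000)
After 1 year: (0.2200, 0.2500, 0.2800, 0.2500)
After 2 years: (0.2730, 0.2348, 0.2344, 0.2578)
After 3 years: (0.2694, 0.2389, 0.2345, 0.2573)
P(in Manager after 3 years) = 0.2694

0.2694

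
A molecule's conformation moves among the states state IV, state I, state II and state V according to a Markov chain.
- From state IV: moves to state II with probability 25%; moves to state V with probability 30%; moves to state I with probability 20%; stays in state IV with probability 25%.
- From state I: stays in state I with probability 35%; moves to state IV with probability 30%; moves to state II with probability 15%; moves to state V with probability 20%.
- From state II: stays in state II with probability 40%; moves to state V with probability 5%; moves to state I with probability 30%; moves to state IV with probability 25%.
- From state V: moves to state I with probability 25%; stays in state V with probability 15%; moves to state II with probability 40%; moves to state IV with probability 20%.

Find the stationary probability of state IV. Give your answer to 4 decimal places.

Let the stationary distribution be π with π = πP and π_1 + π_2 + π_3 + π_4 = 1.
π_1 = 0.25·π_1 + 0.3·π_2 + 0.25·π_3 + 0.2·π_4
π_2 = 0.2·π_1 + 0.35·π_2 + 0.3·π_3 + 0.25·π_4
π_3 = 0.25·π_1 + 0.15·π_2 + 0.4·π_3 + 0.4·π_4
Solving with the normalization constraint gives π = (0.2553, 0.2798, 0.2917, 0.1731).
So the stationary probability of state IV is 0.2553.

0.2553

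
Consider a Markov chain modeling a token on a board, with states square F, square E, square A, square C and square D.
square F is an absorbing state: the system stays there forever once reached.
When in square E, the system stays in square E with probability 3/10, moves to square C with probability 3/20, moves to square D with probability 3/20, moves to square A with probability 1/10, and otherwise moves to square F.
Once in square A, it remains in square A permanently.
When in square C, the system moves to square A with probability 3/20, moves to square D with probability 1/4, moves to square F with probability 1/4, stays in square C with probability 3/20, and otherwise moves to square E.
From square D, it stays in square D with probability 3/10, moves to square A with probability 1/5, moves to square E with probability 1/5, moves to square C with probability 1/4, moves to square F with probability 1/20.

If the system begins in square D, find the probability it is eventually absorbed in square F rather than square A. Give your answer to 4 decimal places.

0.4675

Let h(s) be the probability of absorption at square F starting from transient state s. Then h(square F) = 1 and h(square A) = 0. By first-step analysis:
h(square E) = 0.3·1 + 0.3·h(square E) + 0.1·0 + 0.15·h(square C) + 0.15·h(square D)
h(square C) = 0.25·1 + 0.2·h(square E) + 0.15·0 + 0.15·h(square C) + 0.25·h(square D)
h(square D) = 0.05·1 + 0.2·h(square E) + 0.2·0 + 0.25·h(square C) + 0.3·h(square D)
Solving: h(square E) = 0.6542, h(square C) = 0.5855, h(square D) = 0.4675.
Starting from square D, the probability is 0.4675.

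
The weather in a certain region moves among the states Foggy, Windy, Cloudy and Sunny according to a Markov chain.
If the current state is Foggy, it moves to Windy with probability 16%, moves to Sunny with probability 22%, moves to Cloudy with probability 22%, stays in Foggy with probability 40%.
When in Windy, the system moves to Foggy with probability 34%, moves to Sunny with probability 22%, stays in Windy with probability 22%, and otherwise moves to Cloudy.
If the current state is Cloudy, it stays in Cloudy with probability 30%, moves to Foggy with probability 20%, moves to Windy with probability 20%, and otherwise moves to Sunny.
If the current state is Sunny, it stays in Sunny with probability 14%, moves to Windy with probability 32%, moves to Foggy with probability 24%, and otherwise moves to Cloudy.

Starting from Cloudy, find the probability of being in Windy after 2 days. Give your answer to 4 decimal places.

Propagate the distribution vector 2 days from Cloudy.
After 0 days: (0.0000, 0.0000, 1.0000, 0.0000)
After 1 day: (0.2000, 0.2000, 0.3000, 0.3000)
After 2 days: (0.2800, 0.2320, 0.2680, 0.2200)
P(in Windy after 2 days) = 0.2320

0.2320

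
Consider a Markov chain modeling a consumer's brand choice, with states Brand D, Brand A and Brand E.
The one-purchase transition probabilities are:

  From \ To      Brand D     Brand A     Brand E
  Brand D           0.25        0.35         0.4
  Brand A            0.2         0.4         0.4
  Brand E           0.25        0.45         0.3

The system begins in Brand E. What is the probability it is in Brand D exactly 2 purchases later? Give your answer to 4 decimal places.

0.2275

Sum over the intermediate state after 1 purchase:
P = P(Brand E→Brand D)·P(Brand D→Brand D) + P(Brand E→Brand A)·P(Brand A→Brand D) + P(Brand E→Brand E)·P(Brand E→Brand D)
  = 0.25×0.25 + 0.45×0.2 + 0.3×0.25
  = 0.0625 + 0.0900 + 0.0750 = 0.2275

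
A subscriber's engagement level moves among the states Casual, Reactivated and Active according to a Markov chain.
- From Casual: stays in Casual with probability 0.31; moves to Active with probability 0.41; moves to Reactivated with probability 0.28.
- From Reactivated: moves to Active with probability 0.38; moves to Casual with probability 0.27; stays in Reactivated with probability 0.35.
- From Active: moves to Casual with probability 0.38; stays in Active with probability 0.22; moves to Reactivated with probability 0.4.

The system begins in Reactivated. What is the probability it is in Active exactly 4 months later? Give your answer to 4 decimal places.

0.3356

Propagate the distribution vector 4 months from Reactivated.
After 0 months: (0.0000, 1.0000, 0.0000)
After 1 month: (0.2700, 0.3500, 0.3800)
After 2 months: (0.3226, 0.3501, 0.3273)
After 3 months: (0.3189, 0.3438, 0.3373)
After 4 months: (0.3199, 0.3445, 0.3356)
P(in Active after 4 months) = 0.3356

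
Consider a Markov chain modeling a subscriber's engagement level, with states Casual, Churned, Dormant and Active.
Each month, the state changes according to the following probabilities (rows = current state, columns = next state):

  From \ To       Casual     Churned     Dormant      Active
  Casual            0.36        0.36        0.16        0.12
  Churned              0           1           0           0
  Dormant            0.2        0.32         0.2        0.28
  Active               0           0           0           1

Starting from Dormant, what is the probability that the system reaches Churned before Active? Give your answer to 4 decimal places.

0.5767

Let h(s) be the probability of absorption at Churned starting from transient state s. Then h(Churned) = 1 and h(Active) = 0. By first-step analysis:
h(Casual) = 0.36·h(Casual) + 0.36·1 + 0.16·h(Dormant) + 0.12·0
h(Dormant) = 0.2·h(Casual) + 0.32·1 + 0.2·h(Dormant) + 0.28·0
Solving: h(Casual) = 0.7067, h(Dormant) = 0.5767.
Starting from Dormant, the probability is 0.5767.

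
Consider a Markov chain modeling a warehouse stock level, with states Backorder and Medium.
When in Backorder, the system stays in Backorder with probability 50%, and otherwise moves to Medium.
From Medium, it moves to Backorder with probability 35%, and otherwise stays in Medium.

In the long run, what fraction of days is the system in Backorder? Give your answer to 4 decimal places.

Let the stationary distribution be π with π = πP and π_1 + π_2 = 1.
π_1 = 0.5·π_1 + 0.35·π_2
Solving with the normalization constraint gives π = (0.4118, 0.5882).
So the stationary probability of Backorder is 0.4118.

0.4118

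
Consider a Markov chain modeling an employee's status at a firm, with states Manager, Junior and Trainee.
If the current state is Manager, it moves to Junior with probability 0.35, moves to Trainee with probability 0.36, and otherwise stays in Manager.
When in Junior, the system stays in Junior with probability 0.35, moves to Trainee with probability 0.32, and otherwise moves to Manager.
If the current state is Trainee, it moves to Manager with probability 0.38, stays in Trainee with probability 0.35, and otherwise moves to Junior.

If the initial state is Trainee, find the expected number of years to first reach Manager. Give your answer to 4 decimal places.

Let t(s) be the expected number of years to first reach Manager from state s, with t(Manager) = 0. Conditioning on the first year:
t(Junior) = 1 + 0.35·t(Junior) + 0.32·t(Trainee)
t(Trainee) = 1 + 0.27·t(Junior) + 0.35·t(Trainee)
Solving: t(Junior) = 2.8860, t(Trainee) = 2.7373.
Expected years from Trainee to Manager: 2.7373.

2.7373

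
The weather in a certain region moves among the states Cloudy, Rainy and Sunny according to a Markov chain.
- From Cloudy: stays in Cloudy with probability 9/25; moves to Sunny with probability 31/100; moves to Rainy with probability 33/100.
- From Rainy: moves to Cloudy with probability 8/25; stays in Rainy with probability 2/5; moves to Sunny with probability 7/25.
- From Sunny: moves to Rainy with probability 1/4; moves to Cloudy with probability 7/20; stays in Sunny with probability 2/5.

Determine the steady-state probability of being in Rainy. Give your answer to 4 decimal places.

0.3265

Let the stationary distribution be π with π = πP and π_1 + π_2 + π_3 = 1.
π_1 = 0.36·π_1 + 0.32·π_2 + 0.35·π_3
π_2 = 0.33·π_1 + 0.4·π_2 + 0.25·π_3
Solving with the normalization constraint gives π = (0.3436, 0.3265, 0.3299).
So the stationary probability of Rainy is 0.3265.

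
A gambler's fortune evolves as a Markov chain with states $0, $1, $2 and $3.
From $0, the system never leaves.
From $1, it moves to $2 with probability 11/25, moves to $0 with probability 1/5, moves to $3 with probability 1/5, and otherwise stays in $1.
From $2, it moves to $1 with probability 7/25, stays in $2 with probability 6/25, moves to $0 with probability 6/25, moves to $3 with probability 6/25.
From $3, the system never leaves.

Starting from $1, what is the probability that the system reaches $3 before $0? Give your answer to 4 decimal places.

0.5000

Let h(s) be the probability of absorption at $3 starting from transient state s. Then h($3) = 1 and h($0) = 0. By first-step analysis:
h($1) = 0.2·0 + 0.16·h($1) + 0.44·h($2) + 0.2·1
h($2) = 0.24·0 + 0.28·h($1) + 0.24·h($2) + 0.24·1
Solving: h($1) = 0.5000, h($2) = 0.5000.
Starting from $1, the probability is 0.5000.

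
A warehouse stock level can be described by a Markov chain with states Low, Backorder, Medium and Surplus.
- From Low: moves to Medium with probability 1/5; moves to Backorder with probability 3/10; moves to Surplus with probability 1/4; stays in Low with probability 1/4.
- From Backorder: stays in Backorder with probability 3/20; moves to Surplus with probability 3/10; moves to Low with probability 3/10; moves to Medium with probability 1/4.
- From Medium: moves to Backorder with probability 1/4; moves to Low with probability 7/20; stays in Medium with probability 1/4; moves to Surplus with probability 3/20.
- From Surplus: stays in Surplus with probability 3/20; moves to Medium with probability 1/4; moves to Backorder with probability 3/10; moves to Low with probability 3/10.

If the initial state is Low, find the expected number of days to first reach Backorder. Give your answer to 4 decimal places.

3.4611

Let t(s) be the expected number of days to first reach Backorder from state s, with t(Backorder) = 0. Conditioning on the first day:
t(Low) = 1 + 0.25·t(Low) + 0.2·t(Medium) + 0.25·t(Surplus)
t(Medium) = 1 + 0.35·t(Low) + 0.25·t(Medium) + 0.15·t(Surplus)
t(Surplus) = 1 + 0.3·t(Low) + 0.25·t(Medium) + 0.15·t(Surplus)
Solving: t(Low) = 3.4611, t(Medium) = 3.6424, t(Surplus) = 3.4693.
Expected days from Low to Backorder: 3.4611.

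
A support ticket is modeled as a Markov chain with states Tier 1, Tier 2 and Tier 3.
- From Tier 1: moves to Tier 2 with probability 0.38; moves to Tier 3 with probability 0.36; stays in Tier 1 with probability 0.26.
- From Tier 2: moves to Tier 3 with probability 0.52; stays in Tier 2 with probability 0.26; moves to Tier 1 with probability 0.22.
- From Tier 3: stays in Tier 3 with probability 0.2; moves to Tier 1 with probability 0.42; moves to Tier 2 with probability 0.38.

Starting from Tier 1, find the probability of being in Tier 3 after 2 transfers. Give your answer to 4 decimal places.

Sum over the intermediate state after 1 transfer:
P = P(Tier 1→Tier 1)·P(Tier 1→Tier 3) + P(Tier 1→Tier 2)·P(Tier 2→Tier 3) + P(Tier 1→Tier 3)·P(Tier 3→Tier 3)
  = 0.26×0.36 + 0.38×0.52 + 0.36×0.2
  = 0.0936 + 0.1976 + 0.0720 = 0.3632

0.3632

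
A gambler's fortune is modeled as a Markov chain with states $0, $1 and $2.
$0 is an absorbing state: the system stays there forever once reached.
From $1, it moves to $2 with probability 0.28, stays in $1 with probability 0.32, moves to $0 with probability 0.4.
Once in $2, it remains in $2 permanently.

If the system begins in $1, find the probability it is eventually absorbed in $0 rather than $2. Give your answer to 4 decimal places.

0.5882

Let h(s) be the probability of absorption at $0 starting from transient state s. Then h($0) = 1 and h($2) = 0. By first-step analysis:
h($1) = 0.4·1 + 0.32·h($1) + 0.28·0
Solving: h($1) = 0.5882.
Starting from $1, the probability is 0.5882.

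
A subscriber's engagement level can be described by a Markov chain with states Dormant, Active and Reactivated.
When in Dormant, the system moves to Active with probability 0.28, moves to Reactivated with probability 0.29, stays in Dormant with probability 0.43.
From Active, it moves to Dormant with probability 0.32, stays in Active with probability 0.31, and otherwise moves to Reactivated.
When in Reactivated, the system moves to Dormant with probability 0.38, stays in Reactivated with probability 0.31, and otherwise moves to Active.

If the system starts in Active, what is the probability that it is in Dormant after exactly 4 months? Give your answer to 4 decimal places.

Propagate the distribution vector 4 months from Active.
After 0 months: (0.0000, 1.0000, 0.0000)
After 1 month: (0.3200, 0.3100, 0.3700)
After 2 months: (0.3774, 0.3004, 0.3222)
After 3 months: (0.3808, 0.2987, 0.3205)
After 4 months: (0.3811, 0.2986, 0.3203)
P(in Dormant after 4 months) = 0.3811

0.3811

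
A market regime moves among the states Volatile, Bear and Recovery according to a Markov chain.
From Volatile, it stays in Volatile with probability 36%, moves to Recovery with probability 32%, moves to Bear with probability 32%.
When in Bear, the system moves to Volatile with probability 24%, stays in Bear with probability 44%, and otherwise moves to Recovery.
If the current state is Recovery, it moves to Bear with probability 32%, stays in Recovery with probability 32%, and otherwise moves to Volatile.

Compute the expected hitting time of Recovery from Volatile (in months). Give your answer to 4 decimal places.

3.1250

Let t(s) be the expected number of months to first reach Recovery from state s, with t(Recovery) = 0. Conditioning on the first month:
t(Volatile) = 1 + 0.36·t(Volatile) + 0.32·t(Bear)
t(Bear) = 1 + 0.24·t(Volatile) + 0.44·t(Bear)
Solving: t(Volatile) = 3.1250, t(Bear) = 3.1250.
Expected months from Volatile to Recovery: 3.1250.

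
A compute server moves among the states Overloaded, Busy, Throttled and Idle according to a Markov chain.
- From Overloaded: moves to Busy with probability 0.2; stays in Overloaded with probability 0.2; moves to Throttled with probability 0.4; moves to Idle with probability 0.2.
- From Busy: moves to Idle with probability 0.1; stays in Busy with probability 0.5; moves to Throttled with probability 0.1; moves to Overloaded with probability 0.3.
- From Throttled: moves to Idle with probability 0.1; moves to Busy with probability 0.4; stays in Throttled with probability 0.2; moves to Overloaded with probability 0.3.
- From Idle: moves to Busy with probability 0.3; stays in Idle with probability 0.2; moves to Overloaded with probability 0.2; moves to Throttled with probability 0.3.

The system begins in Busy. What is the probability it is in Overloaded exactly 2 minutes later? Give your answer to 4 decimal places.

0.2600

Propagate the distribution vector 2 minutes from Busy.
After 0 minutes: (0.0000, 1.0000, 0.0000, 0.0000)
After 1 minute: (0.3000, 0.5000, 0.1000, 0.1000)
After 2 minutes: (0.2600, 0.3800, 0.2200, 0.1400)
P(in Overloaded after 2 minutes) = 0.2600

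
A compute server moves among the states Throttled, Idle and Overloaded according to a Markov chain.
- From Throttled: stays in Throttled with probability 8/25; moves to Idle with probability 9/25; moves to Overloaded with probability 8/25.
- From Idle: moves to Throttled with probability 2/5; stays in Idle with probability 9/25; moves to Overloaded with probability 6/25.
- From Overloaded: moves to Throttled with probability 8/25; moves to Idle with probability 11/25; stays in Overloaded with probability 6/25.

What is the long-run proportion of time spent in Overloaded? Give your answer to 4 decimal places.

0.2680

Let the stationary distribution be π with π = πP and π_1 + π_2 + π_3 = 1.
π_1 = 0.32·π_1 + 0.4·π_2 + 0.32·π_3
π_2 = 0.36·π_1 + 0.36·π_2 + 0.44·π_3
Solving with the normalization constraint gives π = (0.3505, 0.3814, 0.2680).
So the stationary probability of Overloaded is 0.2680.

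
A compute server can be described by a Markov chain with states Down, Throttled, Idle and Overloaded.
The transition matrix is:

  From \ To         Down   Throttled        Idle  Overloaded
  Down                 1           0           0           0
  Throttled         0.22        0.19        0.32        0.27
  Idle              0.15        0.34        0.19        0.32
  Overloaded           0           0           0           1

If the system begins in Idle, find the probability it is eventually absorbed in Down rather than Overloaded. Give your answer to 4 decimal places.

Let h(s) be the probability of absorption at Down starting from transient state s. Then h(Down) = 1 and h(Overloaded) = 0. By first-step analysis:
h(Throttled) = 0.22·1 + 0.19·h(Throttled) + 0.32·h(Idle) + 0.27·0
h(Idle) = 0.15·1 + 0.34·h(Throttled) + 0.19·h(Idle) + 0.32·0
Solving: h(Throttled) = 0.4133, h(Idle) = 0.3587.
Starting from Idle, the probability is 0.3587.

0.3587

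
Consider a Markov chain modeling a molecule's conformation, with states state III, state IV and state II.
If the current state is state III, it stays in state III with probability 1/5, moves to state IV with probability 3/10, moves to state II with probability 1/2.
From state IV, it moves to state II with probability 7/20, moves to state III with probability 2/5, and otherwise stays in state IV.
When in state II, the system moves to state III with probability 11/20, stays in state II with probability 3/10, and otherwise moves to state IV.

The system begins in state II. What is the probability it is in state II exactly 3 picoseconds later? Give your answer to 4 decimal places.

Propagate the distribution vector 3 picoseconds from state II.
After 0 picoseconds: (0.0000, 0.0000, 1.0000)
After 1 picosecond: (0.5500, 0.1500, 0.3000)
After 2 picoseconds: (0.3350, 0.2475, 0.4175)
After 3 picoseconds: (0.3956, 0.2250, 0.3794)
P(in state II after 3 picoseconds) = 0.3794

0.3794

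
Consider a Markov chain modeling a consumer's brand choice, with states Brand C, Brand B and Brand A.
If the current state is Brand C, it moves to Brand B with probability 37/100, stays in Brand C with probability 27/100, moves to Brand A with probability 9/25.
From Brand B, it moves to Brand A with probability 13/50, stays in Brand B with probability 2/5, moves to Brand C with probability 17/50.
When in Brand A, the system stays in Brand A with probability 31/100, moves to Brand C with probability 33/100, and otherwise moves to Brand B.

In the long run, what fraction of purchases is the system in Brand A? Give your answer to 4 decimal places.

0.3068

Let the stationary distribution be π with π = πP and π_1 + π_2 + π_3 = 1.
π_1 = 0.27·π_1 + 0.34·π_2 + 0.33·π_3
π_2 = 0.37·π_1 + 0.4·π_2 + 0.36·π_3
Solving with the normalization constraint gives π = (0.3149, 0.3783, 0.3068).
So the stationary probability of Brand A is 0.3068.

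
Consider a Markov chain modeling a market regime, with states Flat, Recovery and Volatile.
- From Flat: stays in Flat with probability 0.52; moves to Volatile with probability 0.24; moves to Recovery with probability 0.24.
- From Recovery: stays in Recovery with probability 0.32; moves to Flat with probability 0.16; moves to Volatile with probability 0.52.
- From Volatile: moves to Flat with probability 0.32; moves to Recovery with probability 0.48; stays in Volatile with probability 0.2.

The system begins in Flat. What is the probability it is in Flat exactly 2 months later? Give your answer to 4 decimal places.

0.3856

Sum over the intermediate state after 1 month:
P = P(Flat→Flat)·P(Flat→Flat) + P(Flat→Recovery)·P(Recovery→Flat) + P(Flat→Volatile)·P(Volatile→Flat)
  = 0.52×0.52 + 0.24×0.16 + 0.24×0.32
  = 0.2704 + 0.0384 + 0.0768 = 0.3856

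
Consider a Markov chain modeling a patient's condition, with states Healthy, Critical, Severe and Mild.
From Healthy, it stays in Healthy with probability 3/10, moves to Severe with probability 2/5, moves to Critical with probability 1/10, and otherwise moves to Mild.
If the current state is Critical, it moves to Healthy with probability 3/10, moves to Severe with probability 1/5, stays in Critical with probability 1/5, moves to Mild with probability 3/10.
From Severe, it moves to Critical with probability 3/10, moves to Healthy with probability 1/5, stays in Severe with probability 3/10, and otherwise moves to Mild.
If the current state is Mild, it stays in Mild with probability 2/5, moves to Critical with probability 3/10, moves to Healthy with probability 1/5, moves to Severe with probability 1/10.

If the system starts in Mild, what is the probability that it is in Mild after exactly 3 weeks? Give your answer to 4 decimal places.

Propagate the distribution vector 3 weeks from Mild.
After 0 weeks: (0.0000, 0.0000, 0.0000, 1.0000)
After 1 week: (0.2000, 0.3000, 0.1000, 0.4000)
After 2 weeks: (0.2500, 0.2300, 0.2100, 0.3100)
After 3 weeks: (0.2480, 0.2270, 0.2400, 0.2850)
P(in Mild after 3 weeks) = 0.2850

0.2850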